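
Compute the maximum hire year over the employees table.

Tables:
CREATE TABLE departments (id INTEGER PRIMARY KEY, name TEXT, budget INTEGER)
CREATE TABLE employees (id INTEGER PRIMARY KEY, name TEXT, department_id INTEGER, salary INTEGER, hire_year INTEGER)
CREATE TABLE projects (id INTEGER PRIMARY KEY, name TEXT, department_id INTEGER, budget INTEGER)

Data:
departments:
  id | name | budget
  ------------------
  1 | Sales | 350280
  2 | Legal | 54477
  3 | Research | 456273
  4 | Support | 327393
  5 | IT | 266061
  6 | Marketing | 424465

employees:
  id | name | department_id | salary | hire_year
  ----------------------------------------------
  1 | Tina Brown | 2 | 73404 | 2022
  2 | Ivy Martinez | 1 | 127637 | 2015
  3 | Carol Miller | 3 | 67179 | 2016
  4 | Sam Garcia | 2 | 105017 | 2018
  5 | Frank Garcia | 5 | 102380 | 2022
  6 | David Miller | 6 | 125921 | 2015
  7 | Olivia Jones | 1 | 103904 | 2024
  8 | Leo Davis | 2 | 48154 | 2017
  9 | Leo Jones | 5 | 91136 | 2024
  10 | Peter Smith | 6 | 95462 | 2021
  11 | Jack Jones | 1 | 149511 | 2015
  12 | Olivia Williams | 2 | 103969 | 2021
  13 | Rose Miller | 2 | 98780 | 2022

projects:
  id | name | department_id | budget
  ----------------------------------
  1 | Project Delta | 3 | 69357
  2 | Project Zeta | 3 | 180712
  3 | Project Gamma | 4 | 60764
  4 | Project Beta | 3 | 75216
SELECT MAX(hire_year) FROM employees

Execution result:
2024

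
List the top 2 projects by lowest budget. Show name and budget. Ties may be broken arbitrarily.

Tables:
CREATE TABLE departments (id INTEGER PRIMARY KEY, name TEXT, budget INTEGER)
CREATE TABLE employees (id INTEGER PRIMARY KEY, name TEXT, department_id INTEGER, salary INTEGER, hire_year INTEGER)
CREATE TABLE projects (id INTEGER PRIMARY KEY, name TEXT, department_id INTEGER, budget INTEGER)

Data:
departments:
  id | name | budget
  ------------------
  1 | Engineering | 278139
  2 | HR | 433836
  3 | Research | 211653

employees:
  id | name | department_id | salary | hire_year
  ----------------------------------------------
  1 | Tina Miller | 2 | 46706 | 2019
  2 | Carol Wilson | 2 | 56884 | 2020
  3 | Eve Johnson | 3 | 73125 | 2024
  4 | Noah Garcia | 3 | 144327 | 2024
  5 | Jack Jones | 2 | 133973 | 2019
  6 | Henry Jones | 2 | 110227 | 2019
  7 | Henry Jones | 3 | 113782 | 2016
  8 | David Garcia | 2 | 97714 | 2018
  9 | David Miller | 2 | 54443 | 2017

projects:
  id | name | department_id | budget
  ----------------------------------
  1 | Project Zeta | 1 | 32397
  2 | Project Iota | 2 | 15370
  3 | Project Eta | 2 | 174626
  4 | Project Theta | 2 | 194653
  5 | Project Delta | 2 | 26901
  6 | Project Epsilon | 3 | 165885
SELECT name, budget FROM projects ORDER BY budget ASC LIMIT 2

Execution result:
name | budget
Project Iota | 15370
Project Delta | 26901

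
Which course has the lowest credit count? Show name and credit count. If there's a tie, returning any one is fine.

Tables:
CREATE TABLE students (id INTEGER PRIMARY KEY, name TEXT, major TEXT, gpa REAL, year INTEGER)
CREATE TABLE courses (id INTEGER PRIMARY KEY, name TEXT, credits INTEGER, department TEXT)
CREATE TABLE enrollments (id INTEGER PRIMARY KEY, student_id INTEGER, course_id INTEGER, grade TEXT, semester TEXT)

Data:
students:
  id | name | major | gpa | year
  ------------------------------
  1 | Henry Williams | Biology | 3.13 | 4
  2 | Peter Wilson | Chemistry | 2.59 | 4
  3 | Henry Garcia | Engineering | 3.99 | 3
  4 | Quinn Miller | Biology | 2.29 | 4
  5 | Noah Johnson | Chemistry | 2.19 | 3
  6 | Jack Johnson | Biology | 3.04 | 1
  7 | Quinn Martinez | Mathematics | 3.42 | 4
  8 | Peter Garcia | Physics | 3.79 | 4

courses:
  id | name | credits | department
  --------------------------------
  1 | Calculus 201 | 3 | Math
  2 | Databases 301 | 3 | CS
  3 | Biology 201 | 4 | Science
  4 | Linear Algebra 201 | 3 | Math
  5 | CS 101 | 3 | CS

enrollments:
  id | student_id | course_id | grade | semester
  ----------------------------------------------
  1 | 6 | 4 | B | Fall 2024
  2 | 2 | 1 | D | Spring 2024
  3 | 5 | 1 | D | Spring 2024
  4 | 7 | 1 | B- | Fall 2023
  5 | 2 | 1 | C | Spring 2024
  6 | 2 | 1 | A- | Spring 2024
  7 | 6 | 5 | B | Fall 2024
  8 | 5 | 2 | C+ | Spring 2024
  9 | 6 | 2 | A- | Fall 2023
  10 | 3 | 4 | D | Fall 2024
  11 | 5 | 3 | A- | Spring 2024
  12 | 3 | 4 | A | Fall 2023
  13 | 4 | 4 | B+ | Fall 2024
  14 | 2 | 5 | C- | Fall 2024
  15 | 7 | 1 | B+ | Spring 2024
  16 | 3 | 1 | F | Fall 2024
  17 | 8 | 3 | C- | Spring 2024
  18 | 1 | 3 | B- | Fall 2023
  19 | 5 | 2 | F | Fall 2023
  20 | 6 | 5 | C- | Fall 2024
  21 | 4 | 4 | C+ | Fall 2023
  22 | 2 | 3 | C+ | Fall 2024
SELECT name, credits FROM courses ORDER BY credits ASC LIMIT 1

Execution result:
name | credits
Calculus 201 | 3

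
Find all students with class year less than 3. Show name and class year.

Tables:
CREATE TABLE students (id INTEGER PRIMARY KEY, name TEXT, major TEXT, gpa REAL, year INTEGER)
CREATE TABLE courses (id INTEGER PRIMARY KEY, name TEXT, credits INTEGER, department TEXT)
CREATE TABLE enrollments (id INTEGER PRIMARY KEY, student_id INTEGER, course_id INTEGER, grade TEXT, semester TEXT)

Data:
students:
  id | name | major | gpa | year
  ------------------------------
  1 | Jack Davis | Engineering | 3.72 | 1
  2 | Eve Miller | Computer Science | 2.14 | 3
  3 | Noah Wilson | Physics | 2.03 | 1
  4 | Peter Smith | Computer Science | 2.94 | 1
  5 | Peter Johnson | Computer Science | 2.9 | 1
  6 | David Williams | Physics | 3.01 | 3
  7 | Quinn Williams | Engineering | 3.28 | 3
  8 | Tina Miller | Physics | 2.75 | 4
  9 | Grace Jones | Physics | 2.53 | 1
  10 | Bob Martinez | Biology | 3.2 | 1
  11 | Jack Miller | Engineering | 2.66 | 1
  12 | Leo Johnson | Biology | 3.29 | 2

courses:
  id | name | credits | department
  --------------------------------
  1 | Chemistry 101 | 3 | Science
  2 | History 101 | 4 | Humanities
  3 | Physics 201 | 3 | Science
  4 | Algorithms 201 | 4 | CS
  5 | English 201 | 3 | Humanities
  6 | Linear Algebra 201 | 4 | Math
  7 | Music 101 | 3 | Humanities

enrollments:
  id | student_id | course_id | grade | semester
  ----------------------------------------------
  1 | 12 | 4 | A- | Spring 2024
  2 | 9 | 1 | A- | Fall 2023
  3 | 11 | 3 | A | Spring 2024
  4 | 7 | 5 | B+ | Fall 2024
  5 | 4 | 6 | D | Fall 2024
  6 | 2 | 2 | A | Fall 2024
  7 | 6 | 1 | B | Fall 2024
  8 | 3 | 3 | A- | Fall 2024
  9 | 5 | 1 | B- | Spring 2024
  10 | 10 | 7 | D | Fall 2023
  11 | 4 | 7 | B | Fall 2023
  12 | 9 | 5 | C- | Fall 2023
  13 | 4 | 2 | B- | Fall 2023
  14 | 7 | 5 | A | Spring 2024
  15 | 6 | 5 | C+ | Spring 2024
SELECT name, year FROM students WHERE year < 3

Execution result:
name | year
Jack Davis | 1
Noah Wilson | 1
Peter Smith | 1
Peter Johnson | 1
Grace Jones | 1
Bob Martinez | 1
Jack Miller | 1
Leo Johnson | 2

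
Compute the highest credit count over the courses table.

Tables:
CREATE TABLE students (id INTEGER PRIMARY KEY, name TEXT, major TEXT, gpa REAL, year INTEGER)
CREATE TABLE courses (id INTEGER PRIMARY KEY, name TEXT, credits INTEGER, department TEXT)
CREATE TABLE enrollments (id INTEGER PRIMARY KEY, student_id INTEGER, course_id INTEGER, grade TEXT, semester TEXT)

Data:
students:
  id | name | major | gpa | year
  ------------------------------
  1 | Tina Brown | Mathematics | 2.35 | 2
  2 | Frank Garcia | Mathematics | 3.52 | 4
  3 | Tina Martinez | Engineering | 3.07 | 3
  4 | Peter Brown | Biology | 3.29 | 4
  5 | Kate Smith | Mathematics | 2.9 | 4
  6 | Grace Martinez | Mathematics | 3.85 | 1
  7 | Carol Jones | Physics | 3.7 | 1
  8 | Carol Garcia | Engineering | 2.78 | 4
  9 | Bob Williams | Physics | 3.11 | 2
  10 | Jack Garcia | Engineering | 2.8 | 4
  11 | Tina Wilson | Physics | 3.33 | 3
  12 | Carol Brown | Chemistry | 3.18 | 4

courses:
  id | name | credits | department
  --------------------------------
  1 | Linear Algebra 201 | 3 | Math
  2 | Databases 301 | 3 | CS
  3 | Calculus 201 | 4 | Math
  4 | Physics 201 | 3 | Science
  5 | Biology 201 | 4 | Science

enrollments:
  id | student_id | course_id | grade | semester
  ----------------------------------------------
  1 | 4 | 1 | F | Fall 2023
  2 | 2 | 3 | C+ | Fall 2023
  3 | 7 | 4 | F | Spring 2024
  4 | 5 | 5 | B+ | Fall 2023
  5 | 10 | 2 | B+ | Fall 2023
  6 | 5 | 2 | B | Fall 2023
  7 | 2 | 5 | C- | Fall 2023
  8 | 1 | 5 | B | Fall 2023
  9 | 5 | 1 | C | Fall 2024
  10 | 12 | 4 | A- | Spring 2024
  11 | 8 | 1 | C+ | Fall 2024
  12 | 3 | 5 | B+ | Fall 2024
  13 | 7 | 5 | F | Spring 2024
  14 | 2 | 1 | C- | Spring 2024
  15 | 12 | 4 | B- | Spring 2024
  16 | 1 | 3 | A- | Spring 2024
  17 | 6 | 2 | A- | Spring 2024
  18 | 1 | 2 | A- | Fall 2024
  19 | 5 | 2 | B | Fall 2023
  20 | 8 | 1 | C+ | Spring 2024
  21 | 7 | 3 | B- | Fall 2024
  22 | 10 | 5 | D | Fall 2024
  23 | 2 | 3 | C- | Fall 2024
SELECT MAX(credits) FROM courses

Execution result:
4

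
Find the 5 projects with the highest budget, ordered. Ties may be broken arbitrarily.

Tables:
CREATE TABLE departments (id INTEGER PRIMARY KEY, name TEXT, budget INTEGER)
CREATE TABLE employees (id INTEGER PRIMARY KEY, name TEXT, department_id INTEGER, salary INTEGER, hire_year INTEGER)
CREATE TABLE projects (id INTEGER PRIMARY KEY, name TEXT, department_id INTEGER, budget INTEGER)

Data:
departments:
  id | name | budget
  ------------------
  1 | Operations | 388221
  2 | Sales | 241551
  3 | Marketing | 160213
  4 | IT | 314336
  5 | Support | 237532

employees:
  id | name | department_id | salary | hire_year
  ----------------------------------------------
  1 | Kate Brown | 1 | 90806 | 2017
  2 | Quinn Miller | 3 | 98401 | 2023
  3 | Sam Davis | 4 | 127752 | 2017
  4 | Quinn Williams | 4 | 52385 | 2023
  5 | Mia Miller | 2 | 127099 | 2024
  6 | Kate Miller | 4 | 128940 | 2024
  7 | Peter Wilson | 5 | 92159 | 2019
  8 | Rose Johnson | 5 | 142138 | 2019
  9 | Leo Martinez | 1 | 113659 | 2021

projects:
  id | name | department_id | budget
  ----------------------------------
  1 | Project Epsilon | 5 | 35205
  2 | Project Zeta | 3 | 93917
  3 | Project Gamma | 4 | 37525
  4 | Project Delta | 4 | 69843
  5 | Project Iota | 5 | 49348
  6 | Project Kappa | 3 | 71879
SELECT name, budget FROM projects ORDER BY budget DESC LIMIT 5

Execution result:
name | budget
Project Zeta | 93917
Project Kappa | 71879
Project Delta | 69843
Project Iota | 49348
Project Gamma | 37525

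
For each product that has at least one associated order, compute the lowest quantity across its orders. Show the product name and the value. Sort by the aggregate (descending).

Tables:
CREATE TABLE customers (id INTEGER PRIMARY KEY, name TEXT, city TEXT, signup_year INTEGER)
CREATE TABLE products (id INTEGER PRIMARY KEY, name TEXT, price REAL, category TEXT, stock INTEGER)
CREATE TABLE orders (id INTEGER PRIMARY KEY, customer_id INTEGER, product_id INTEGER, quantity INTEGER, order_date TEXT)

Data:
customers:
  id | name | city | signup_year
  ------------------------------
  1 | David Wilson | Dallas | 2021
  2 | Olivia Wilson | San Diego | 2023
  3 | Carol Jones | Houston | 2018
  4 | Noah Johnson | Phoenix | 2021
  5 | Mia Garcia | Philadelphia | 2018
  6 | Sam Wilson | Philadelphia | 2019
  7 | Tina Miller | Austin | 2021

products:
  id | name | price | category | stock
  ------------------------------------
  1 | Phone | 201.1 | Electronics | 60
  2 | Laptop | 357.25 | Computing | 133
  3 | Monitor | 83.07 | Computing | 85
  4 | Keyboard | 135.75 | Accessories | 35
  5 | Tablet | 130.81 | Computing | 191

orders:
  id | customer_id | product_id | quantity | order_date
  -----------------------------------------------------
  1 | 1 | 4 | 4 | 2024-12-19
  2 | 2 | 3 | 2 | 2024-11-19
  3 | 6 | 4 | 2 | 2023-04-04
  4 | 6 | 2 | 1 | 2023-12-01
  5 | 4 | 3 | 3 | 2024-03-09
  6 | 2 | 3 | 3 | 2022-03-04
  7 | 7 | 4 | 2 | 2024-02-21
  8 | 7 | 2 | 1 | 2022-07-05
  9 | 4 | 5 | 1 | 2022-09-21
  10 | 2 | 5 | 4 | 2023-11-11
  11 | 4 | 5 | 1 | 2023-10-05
SELECT p.name, MIN(c.quantity) AS min_quantity FROM orders c JOIN products p ON c.product_id = p.id GROUP BY p.id, p.name ORDER BY min_quantity DESC

Execution result:
name | min_quantity
Monitor | 2
Keyboard | 2
Laptop | 1
Tablet | 1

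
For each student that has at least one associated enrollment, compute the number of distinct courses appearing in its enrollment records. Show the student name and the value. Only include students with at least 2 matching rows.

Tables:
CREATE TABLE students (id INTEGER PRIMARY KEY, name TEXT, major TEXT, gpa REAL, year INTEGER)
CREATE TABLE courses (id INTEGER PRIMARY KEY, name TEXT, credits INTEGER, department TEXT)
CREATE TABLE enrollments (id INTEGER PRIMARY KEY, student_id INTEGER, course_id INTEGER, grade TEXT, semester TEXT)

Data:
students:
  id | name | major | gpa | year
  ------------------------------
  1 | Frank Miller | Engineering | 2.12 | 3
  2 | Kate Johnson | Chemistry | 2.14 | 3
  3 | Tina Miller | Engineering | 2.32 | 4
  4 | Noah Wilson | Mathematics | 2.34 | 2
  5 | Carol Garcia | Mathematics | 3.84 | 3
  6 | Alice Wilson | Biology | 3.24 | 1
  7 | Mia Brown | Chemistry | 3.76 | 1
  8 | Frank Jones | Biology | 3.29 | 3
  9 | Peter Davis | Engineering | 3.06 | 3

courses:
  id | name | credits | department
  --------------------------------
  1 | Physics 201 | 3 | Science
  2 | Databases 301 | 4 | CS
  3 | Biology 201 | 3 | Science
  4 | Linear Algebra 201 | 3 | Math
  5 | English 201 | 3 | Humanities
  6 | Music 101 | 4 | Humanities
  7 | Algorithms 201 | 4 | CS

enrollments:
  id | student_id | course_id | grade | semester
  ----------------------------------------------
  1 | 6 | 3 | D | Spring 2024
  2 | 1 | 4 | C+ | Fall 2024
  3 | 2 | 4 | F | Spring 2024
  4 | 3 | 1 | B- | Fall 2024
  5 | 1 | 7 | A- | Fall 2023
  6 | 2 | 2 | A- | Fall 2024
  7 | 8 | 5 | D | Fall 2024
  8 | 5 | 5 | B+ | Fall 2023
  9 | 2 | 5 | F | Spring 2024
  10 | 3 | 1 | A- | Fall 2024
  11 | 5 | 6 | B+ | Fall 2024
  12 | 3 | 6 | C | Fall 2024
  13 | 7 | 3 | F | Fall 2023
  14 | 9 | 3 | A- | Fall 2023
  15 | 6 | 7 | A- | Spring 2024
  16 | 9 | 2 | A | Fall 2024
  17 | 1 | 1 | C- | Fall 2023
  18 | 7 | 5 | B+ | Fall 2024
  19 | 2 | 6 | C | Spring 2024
SELECT p.name, COUNT(DISTINCT c.course_id) AS distinct_course_count FROM enrollments c JOIN students p ON c.student_id = p.id GROUP BY p.id, p.name HAVING COUNT(*) >= 2

Execution result:
name | distinct_course_count
Frank Miller | 3
Kate Johnson | 4
Tina Miller | 2
Carol Garcia | 2
Alice Wilson | 2
Mia Brown | 2
Peter Davis | 2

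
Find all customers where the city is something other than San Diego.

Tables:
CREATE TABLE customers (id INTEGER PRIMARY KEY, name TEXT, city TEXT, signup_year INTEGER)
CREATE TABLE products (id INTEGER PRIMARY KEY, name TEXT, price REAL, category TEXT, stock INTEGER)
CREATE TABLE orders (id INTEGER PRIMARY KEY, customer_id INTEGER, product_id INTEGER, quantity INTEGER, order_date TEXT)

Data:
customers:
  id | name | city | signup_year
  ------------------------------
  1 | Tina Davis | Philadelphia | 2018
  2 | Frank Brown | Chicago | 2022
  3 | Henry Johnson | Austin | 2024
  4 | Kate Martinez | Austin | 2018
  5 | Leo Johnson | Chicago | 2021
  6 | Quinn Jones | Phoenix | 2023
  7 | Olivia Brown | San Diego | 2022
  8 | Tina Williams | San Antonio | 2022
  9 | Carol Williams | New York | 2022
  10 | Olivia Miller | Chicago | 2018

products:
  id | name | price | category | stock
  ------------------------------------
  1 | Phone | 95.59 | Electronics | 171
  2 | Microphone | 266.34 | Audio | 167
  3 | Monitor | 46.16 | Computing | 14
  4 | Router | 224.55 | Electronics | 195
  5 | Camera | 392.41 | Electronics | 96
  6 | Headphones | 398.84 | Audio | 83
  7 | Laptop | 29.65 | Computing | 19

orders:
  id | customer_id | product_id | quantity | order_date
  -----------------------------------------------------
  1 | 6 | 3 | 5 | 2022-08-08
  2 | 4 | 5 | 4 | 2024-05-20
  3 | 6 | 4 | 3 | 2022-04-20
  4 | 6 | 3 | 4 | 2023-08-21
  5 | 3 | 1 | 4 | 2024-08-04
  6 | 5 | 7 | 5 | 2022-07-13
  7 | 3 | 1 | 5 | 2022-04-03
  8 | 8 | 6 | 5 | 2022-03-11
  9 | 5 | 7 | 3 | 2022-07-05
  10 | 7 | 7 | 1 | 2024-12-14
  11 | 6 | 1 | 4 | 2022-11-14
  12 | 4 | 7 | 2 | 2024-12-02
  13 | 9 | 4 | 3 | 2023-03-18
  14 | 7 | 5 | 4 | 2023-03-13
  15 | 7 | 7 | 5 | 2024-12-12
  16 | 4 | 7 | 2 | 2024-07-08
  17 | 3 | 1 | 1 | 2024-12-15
SELECT name, city FROM customers WHERE city <> 'San Diego'

Execution result:
name | city
Tina Davis | Philadelphia
Frank Brown | Chicago
Henry Johnson | Austin
Kate Martinez | Austin
Leo Johnson | Chicago
Quinn Jones | Phoenix
Tina Williams | San Antonio
Carol Williams | New York
Olivia Miller | Chicago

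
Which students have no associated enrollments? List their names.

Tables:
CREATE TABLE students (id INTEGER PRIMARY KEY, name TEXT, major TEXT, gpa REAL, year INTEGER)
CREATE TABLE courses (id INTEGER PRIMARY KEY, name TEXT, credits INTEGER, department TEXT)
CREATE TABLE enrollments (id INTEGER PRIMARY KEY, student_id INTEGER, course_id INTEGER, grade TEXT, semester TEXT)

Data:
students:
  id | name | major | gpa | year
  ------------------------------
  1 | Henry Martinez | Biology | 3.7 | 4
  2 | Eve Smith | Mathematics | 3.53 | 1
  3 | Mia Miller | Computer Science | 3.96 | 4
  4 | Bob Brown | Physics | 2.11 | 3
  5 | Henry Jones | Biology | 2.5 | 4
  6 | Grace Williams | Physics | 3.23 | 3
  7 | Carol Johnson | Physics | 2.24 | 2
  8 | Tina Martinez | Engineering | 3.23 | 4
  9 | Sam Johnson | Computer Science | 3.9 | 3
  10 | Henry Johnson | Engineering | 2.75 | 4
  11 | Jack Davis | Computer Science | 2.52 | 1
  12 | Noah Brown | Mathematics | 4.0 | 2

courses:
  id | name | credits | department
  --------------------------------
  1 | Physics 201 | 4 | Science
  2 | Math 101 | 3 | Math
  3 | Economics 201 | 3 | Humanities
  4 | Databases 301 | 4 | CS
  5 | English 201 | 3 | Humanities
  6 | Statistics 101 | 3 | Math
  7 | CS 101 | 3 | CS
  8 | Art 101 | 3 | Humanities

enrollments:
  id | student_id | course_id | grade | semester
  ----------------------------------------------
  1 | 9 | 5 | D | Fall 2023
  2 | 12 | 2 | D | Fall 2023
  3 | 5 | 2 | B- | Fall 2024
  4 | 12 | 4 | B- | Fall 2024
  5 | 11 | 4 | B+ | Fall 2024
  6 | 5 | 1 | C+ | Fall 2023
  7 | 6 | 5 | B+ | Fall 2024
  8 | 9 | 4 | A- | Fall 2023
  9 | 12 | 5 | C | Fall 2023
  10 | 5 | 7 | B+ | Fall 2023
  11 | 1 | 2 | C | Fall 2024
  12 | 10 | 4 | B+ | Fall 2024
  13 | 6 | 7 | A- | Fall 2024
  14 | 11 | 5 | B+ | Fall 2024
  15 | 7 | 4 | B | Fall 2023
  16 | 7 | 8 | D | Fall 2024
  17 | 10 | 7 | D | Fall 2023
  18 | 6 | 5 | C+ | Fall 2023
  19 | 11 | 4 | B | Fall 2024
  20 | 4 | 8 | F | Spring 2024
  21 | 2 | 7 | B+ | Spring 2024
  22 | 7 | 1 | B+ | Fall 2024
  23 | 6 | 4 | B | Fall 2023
SELECT p.name FROM students p LEFT JOIN enrollments c ON c.student_id = p.id WHERE c.id IS NULL

Execution result:
name
Mia Miller
Tina Martinez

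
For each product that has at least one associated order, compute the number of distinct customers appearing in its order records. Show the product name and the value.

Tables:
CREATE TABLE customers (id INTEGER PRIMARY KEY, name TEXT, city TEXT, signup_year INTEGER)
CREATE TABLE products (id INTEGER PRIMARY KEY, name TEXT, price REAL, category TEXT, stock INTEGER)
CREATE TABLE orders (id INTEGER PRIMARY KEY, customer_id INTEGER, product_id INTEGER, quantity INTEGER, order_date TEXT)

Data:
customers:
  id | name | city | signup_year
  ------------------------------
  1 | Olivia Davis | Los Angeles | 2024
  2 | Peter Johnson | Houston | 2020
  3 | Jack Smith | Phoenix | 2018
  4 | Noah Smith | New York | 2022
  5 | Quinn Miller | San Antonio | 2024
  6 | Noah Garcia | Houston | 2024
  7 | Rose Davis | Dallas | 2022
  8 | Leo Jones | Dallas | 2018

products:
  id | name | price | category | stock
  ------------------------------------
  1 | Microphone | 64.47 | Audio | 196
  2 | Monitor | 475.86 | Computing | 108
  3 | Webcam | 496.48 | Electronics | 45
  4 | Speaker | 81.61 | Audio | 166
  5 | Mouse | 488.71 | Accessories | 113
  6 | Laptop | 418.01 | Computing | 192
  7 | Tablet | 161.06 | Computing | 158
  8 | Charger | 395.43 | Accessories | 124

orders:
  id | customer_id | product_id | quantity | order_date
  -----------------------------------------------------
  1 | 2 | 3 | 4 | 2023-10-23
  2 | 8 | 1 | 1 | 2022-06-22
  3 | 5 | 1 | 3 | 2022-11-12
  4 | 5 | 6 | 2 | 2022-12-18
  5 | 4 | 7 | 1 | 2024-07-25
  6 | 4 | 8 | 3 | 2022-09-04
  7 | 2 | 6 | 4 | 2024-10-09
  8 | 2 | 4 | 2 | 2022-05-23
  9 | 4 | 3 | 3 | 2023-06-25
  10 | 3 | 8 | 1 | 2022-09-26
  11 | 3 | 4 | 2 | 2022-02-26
SELECT p.name, COUNT(DISTINCT c.customer_id) AS distinct_customer_count FROM orders c JOIN products p ON c.product_id = p.id GROUP BY p.id, p.name

Execution result:
name | distinct_customer_count
Microphone | 2
Webcam | 2
Speaker | 2
Laptop | 2
Tablet | 1
Charger | 2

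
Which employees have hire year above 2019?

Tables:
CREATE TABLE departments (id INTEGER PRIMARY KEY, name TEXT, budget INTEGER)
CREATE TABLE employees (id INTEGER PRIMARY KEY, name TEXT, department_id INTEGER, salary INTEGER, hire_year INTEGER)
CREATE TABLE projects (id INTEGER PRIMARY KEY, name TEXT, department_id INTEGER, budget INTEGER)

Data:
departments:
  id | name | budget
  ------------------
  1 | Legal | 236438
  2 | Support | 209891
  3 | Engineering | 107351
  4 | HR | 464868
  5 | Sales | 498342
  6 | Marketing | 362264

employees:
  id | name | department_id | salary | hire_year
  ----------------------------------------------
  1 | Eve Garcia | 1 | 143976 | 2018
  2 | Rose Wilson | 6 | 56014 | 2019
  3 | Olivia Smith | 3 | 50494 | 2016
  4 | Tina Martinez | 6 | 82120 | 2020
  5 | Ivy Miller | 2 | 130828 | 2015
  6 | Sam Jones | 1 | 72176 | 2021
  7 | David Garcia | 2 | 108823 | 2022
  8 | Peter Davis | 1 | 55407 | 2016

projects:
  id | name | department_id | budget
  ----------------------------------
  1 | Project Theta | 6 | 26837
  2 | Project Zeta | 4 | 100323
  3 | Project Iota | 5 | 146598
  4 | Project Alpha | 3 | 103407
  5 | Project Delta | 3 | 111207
SELECT name, hire_year FROM employees WHERE hire_year > 2019

Execution result:
name | hire_year
Tina Martinez | 2020
Sam Jones | 2021
David Garcia | 2022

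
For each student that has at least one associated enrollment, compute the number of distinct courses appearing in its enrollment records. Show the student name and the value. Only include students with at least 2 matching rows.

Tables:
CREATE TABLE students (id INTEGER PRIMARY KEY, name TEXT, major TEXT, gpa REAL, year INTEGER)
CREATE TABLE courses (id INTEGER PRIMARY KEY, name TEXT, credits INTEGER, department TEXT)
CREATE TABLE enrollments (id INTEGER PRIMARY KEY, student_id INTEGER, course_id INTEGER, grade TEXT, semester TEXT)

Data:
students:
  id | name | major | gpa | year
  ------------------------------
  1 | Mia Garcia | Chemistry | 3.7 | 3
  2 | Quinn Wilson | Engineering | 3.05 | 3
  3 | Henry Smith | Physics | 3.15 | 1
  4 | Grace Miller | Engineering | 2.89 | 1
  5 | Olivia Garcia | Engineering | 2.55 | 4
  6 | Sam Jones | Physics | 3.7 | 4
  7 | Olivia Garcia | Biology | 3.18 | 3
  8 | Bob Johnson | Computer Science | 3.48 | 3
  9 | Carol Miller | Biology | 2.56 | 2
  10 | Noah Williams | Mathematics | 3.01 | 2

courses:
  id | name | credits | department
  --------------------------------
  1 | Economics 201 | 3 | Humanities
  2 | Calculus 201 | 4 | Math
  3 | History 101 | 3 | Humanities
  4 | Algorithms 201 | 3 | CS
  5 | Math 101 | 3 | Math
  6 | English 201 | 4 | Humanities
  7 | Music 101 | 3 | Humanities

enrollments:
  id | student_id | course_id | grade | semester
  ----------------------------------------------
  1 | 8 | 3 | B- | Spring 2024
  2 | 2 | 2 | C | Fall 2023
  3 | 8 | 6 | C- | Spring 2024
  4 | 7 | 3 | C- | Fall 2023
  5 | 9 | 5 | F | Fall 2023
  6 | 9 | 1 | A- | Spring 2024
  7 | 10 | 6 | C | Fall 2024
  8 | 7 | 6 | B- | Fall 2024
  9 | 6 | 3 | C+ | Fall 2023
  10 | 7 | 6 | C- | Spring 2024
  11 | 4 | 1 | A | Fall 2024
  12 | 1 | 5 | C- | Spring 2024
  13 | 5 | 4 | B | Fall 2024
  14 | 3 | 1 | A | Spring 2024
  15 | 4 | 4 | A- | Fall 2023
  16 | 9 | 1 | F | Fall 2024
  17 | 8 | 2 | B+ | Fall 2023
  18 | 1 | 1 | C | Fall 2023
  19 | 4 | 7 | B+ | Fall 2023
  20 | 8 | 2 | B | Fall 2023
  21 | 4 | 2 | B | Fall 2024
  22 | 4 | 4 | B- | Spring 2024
SELECT p.name, COUNT(DISTINCT c.course_id) AS distinct_course_count FROM enrollments c JOIN students p ON c.student_id = p.id GROUP BY p.id, p.name HAVING COUNT(*) >= 2

Execution result:
name | distinct_course_count
Mia Garcia | 2
Grace Miller | 4
Olivia Garcia | 2
Bob Johnson | 3
Carol Miller | 2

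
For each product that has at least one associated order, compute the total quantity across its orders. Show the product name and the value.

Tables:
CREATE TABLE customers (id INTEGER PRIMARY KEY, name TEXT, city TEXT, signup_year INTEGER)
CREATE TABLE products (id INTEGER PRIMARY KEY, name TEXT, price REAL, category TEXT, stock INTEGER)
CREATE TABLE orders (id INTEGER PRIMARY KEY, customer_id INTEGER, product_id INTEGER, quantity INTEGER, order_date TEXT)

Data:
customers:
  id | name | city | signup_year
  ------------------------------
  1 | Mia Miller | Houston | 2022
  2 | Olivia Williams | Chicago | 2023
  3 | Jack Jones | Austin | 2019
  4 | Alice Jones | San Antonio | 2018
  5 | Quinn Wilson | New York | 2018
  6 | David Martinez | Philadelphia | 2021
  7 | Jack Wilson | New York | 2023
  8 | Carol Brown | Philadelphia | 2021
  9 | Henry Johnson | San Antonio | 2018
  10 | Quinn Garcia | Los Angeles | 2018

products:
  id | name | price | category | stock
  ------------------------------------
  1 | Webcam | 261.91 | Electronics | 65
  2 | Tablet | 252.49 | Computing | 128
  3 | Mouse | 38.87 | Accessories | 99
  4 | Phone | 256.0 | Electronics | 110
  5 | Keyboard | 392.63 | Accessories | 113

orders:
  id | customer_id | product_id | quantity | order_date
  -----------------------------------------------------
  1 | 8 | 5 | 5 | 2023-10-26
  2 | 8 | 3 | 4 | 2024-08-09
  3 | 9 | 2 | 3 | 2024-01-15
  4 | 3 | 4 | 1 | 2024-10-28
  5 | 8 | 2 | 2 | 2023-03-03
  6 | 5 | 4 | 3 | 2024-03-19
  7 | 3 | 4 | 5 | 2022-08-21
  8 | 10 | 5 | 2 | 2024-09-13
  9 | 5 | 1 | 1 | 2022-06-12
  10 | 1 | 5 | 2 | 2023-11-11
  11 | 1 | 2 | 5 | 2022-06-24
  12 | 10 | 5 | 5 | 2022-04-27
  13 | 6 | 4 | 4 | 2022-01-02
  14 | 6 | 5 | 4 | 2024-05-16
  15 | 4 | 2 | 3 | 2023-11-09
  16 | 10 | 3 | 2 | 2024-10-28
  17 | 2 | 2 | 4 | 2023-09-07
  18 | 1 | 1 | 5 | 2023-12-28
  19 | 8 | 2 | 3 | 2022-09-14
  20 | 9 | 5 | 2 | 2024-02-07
SELECT p.name, SUM(c.quantity) AS sum_quantity FROM orders c JOIN products p ON c.product_id = p.id GROUP BY p.id, p.name

Execution result:
name | sum_quantity
Webcam | 6
Tablet | 20
Mouse | 6
Phone | 13
Keyboard | 20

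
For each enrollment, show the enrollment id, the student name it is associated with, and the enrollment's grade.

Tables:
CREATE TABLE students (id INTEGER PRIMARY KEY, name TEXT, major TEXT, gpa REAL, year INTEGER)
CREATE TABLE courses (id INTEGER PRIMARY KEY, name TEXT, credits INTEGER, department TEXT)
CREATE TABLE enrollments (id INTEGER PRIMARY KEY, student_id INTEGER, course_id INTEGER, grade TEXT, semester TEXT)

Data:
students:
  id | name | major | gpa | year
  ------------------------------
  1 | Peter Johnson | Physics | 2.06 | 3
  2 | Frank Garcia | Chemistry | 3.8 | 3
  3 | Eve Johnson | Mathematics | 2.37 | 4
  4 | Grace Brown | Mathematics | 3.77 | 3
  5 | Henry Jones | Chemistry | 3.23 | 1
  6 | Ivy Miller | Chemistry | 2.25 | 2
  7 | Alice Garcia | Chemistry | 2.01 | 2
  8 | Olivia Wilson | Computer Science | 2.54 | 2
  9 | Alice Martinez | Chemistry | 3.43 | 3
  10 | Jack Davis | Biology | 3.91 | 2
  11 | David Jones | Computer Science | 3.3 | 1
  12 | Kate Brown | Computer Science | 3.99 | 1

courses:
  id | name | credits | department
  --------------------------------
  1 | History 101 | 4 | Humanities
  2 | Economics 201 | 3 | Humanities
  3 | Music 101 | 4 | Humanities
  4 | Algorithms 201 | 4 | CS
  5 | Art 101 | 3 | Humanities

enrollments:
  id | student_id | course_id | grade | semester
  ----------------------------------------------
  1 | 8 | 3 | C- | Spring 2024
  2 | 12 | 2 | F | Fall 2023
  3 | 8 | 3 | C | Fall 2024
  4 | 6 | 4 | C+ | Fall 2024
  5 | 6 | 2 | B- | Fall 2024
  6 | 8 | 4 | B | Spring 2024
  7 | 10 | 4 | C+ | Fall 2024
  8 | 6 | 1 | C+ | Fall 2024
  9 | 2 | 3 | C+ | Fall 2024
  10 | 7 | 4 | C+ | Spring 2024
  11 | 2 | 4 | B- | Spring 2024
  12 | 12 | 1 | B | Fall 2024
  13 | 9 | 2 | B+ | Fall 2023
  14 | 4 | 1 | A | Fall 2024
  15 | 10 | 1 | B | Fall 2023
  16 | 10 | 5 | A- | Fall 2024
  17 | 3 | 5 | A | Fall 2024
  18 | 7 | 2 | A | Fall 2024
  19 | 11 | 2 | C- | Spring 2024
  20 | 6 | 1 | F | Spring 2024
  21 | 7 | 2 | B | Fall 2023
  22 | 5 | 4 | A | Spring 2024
SELECT c.id, p.name AS student, c.grade FROM enrollments c JOIN students p ON c.student_id = p.id

Execution result:
id | student | grade
1 | Olivia Wilson | C-
2 | Kate Brown | F
3 | Olivia Wilson | C
4 | Ivy Miller | C+
5 | Ivy Miller | B-
6 | Olivia Wilson | B
7 | Jack Davis | C+
8 | Ivy Miller | C+
9 | Frank Garcia | C+
10 | Alice Garcia | C+
11 | Frank Garcia | B-
12 | Kate Brown | B
13 | Alice Martinez | B+
14 | Grace Brown | A
15 | Jack Davis | B
16 | Jack Davis | A-
17 | Eve Johnson | A
18 | Alice Garcia | A
19 | David Jones | C-
20 | Ivy Miller | F
21 | Alice Garcia | B
22 | Henry Jones | A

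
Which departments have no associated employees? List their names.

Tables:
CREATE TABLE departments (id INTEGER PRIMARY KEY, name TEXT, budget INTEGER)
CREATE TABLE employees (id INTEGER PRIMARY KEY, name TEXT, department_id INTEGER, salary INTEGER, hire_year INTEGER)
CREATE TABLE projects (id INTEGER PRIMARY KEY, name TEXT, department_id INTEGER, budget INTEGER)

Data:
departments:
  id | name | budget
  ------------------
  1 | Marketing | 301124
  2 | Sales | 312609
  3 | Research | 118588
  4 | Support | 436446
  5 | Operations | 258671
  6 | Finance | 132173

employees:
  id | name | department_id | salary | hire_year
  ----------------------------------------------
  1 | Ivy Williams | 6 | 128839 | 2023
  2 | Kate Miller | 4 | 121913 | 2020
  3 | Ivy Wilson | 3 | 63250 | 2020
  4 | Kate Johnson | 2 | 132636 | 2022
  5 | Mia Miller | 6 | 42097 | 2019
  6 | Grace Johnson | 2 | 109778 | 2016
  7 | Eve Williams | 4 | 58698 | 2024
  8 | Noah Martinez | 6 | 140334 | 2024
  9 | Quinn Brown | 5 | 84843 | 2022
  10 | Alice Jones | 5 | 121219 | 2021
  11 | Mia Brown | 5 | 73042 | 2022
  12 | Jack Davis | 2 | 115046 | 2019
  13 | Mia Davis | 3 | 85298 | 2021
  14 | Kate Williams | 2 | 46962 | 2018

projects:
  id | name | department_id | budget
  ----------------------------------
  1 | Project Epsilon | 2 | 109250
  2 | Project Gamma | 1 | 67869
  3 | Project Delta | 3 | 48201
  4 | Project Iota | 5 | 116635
SELECT p.name FROM departments p LEFT JOIN employees c ON c.department_id = p.id WHERE c.id IS NULL

Execution result:
Marketing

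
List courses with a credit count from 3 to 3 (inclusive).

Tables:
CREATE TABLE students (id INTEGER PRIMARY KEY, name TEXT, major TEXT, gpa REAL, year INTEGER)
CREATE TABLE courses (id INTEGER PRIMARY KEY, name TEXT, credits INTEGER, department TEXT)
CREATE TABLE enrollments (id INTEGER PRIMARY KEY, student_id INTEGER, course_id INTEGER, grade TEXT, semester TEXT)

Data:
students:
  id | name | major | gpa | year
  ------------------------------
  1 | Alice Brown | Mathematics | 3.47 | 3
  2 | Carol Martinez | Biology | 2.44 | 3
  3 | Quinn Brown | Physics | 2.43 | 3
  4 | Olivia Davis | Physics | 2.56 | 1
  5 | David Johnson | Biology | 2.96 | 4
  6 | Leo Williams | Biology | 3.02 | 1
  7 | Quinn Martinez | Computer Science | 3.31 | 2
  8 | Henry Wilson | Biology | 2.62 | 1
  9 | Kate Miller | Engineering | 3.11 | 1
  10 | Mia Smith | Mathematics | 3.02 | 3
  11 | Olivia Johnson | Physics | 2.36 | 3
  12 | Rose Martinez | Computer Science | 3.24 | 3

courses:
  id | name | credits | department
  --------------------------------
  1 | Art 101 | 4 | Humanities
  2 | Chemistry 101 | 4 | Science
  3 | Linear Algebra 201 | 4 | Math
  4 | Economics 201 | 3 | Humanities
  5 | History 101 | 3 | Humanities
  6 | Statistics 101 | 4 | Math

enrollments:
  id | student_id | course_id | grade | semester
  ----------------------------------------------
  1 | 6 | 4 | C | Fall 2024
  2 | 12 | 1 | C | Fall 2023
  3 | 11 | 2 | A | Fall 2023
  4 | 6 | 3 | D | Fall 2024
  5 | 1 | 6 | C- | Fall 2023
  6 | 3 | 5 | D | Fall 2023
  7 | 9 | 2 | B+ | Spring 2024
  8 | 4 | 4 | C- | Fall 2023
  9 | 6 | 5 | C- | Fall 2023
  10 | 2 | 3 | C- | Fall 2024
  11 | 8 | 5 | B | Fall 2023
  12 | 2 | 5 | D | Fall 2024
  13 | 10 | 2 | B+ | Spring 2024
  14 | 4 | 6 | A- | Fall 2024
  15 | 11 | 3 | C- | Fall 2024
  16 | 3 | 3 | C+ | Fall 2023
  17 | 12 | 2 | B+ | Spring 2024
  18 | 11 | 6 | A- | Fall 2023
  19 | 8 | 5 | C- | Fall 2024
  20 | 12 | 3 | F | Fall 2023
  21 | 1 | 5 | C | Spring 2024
SELECT name, credits FROM courses WHERE credits BETWEEN 3 AND 3

Execution result:
name | credits
Economics 201 | 3
History 101 | 3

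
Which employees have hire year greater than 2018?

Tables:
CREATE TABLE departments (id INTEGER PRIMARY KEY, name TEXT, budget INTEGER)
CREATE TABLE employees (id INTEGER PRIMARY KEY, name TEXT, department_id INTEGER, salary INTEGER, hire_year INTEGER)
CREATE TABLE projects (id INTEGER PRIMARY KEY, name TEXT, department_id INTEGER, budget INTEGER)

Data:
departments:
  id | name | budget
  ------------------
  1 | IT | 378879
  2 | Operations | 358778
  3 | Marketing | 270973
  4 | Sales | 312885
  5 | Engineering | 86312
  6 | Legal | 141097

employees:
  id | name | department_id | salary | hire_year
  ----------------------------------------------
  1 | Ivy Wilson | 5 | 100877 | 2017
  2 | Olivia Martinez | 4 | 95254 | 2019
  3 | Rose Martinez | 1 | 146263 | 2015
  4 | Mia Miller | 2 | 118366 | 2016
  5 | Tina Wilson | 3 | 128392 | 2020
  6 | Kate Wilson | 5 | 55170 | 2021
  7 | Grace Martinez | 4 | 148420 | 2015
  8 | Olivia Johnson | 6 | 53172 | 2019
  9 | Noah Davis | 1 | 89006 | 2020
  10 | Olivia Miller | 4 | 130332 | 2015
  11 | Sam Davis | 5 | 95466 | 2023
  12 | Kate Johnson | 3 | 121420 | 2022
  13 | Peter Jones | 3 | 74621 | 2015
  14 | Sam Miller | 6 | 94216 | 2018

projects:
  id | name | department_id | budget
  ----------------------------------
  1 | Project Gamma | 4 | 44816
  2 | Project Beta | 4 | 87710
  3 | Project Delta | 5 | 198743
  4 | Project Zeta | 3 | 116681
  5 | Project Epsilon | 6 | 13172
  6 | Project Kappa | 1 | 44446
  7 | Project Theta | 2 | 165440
SELECT name, hire_year FROM employees WHERE hire_year > 2018

Execution result:
name | hire_year
Olivia Martinez | 2019
Tina Wilson | 2020
Kate Wilson | 2021
Olivia Johnson | 2019
Noah Davis | 2020
Sam Davis | 2023
Kate Johnson | 2022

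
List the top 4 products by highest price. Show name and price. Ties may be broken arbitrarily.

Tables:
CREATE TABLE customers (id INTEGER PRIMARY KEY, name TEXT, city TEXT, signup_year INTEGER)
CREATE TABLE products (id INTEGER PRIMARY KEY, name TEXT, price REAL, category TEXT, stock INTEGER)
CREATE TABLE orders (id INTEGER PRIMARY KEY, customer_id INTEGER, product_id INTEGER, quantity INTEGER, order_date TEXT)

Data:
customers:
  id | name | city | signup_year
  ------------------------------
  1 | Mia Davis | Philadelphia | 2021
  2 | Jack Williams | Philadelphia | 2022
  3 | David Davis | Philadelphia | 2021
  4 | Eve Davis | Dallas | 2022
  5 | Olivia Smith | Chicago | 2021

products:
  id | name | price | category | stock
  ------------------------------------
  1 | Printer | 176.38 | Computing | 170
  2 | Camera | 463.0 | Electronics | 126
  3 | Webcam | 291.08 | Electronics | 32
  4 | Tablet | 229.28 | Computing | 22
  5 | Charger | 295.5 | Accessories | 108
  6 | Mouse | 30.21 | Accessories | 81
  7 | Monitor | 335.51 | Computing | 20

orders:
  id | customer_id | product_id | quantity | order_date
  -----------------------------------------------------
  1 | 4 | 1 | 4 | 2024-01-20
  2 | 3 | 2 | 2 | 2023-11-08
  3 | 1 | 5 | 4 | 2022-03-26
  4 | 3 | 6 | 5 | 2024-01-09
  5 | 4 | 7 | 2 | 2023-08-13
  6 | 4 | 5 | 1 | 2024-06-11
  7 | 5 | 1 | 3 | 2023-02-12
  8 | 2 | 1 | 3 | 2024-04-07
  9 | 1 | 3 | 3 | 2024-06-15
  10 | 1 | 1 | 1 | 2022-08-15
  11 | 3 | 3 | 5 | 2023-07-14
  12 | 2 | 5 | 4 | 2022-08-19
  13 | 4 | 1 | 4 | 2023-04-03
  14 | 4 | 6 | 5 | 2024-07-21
SELECT name, price FROM products ORDER BY price DESC LIMIT 4

Execution result:
name | price
Camera | 463.00
Monitor | 335.51
Charger | 295.50
Webcam | 291.08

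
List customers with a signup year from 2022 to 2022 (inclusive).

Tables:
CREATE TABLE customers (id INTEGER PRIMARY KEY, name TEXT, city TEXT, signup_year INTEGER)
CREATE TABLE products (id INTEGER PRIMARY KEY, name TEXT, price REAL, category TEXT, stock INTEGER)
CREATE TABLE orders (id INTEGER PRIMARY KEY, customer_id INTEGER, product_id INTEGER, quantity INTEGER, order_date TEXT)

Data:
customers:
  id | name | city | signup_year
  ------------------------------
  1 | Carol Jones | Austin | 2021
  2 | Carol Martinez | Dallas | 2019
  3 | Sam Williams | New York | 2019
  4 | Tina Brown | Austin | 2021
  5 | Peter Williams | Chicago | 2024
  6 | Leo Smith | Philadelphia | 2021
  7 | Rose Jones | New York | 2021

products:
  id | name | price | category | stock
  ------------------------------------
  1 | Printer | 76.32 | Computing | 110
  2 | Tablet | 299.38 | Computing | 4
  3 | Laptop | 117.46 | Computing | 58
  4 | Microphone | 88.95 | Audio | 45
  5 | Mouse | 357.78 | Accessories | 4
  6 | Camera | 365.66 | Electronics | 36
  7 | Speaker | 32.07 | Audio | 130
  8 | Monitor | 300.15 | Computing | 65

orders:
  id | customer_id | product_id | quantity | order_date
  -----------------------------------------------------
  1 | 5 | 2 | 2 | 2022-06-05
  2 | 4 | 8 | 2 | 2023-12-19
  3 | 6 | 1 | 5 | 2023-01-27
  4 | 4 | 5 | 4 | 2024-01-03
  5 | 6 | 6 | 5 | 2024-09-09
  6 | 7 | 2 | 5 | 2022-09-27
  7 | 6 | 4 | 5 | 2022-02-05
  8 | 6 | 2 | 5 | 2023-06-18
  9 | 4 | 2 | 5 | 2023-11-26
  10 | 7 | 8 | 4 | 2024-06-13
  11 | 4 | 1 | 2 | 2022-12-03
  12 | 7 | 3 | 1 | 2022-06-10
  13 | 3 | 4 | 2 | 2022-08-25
SELECT name, signup_year FROM customers WHERE signup_year BETWEEN 2022 AND 2022

Execution result:
(no rows)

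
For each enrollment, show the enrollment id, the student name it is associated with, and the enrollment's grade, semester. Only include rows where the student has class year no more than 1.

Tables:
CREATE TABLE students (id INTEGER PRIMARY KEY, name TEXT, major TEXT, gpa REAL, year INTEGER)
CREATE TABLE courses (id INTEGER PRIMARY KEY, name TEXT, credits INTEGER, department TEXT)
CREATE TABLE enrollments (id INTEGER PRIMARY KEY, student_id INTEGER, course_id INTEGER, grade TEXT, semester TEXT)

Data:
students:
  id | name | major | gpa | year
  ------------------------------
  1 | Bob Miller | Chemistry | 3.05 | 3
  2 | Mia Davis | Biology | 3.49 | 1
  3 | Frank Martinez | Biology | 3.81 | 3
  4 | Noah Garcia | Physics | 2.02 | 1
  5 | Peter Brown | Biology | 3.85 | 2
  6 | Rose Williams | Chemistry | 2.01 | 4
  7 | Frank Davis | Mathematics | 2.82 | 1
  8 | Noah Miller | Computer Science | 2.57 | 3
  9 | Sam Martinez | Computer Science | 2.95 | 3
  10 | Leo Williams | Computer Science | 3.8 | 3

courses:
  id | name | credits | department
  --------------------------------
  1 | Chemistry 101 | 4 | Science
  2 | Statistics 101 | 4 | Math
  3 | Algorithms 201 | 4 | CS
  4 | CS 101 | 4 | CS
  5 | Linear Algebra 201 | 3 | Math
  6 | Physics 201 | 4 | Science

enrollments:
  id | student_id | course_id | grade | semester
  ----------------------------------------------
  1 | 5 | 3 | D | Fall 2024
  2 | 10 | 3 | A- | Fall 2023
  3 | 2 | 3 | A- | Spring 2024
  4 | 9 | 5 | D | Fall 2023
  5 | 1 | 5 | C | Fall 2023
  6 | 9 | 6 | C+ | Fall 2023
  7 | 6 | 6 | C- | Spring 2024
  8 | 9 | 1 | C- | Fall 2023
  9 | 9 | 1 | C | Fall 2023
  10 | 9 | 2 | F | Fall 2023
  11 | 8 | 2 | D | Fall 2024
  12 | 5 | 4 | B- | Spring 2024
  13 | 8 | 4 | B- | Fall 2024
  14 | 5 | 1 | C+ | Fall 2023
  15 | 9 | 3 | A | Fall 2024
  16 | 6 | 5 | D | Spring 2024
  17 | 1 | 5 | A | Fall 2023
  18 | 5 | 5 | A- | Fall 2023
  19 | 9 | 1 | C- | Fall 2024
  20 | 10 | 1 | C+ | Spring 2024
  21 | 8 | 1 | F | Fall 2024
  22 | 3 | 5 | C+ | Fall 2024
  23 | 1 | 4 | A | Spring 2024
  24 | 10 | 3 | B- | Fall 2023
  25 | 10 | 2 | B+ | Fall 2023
SELECT c.id, p.name AS student, c.grade, c.semester FROM enrollments c JOIN students p ON c.student_id = p.id WHERE p.year <= 1

Execution result:
id | student | grade | semester
3 | Mia Davis | A- | Spring 2024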